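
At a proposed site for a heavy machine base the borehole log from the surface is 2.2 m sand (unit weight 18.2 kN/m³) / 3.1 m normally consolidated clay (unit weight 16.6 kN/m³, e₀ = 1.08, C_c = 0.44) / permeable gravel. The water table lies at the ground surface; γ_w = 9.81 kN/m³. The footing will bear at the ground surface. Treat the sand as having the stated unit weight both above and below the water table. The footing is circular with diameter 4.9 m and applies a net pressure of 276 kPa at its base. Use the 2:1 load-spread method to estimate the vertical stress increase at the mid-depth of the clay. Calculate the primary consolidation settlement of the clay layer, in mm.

Mid-depth of clay below the ground surface: z = 2.2 + 3.1/2 = 3.75 m.
Total vertical stress at mid-clay: σ_v = 18.2×2.2 + 16.6×1.55 = 65.77 kPa.
Pore pressure: u = 9.81×(3.75 − 0) = 36.788 kPa.
Initial effective stress: σ'_0 = σ_v − u = 65.77 − 36.788 = 28.982 kPa.
Stress increase at mid-clay by the 2:1 spreading method:
Δσ ≈ qD²/(D+z)² = 276×4.9²/(4.9+3.75)² = 88.566 kPa
Final effective stress: σ'_f = σ'_0 + Δσ = 28.982 + 88.566 = 117.55 kPa.
Normally consolidated clay, so the full stress increment lies on the virgin compression line:
S_c = C_c·H/(1+e₀)·log₁₀(σ'_f/σ'_0) = 0.44×3.1/(1+1.08)×log₁₀(117.55/28.982)
    = 0.65577 × 0.60809 = 0.3988 m

S_c ≈ 399 mm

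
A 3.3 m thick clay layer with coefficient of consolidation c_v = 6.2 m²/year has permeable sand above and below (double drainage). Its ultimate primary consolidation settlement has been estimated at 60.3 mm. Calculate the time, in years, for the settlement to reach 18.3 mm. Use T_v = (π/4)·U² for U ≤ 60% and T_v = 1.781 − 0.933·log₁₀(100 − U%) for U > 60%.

t ≈ 0.0318 years

Drainage path length: H_d = H/2 = 1.65 m (double drainage).
U = S(t)/S_ult = 18.3/60.3 = 0.3035.
U ≤ 60%: T_v = (π/4)·U² = (π/4)×0.30348² = 0.072336.
t = T_v·H_d²/c_v = 0.072336×1.65²/6.2 = 0.03176 years.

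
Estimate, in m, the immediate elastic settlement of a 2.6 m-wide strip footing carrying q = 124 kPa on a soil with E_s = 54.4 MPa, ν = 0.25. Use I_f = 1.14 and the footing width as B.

S_e ≈ 0.00633 m

Immediate (elastic) settlement: S_e = q·B·(1−ν²)/E_s · I_f.
E_s = 54.4 MPa = 54400 kPa.
S_e = 124 × 2.6 × (1 − 0.25²) / 54400 × 1.14
    = 124 × 2.6 × 0.9375 / 54400 × 1.14
    = 0.006334 m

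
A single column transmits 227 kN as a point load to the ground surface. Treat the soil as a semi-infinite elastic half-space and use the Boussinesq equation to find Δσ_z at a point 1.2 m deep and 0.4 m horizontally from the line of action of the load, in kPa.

Boussinesq vertical stress below a point load on an elastic half-space:
Δσ_z = 3P/(2πz²) · [1 + (r/z)²]^(−5/2)
r/z = 0.4/1.2 = 0.33333; [1+(r/z)²]^(−5/2) = 0.76843.
Δσ_z = 3×227/(2π×1.2²) × 0.76843 = 75.267 × 0.76843 = 57.84 kPa

Δσ_z ≈ 57.8 kPa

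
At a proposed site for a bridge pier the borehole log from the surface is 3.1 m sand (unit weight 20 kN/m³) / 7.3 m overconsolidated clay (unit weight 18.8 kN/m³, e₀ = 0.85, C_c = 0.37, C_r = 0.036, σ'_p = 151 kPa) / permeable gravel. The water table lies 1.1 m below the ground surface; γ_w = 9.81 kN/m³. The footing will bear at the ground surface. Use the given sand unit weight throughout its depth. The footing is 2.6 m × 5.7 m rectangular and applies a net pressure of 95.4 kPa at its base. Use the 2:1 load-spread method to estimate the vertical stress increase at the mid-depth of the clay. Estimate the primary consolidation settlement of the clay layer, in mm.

S_c ≈ 9.24 mm

Mid-depth of clay below the ground surface: z = 3.1 + 7.3/2 = 6.75 m.
Total vertical stress at mid-clay: σ_v = 20×3.1 + 18.8×3.65 = 130.62 kPa.
Pore pressure: u = 9.81×(6.75 − 1.1) = 55.427 kPa.
Initial effective stress: σ'_0 = σ_v − u = 130.62 − 55.427 = 75.193 kPa.
Stress increase at mid-clay by the 2:1 spreading method:
Δσ = qBL/((B+z)(L+z)) = 95.4×2.6×5.7/((2.6+6.75)(5.7+6.75)) = 12.146 kPa
Final effective stress: σ'_f = 75.193 + 12.146 = 87.339 kPa.
σ'_f = 87.339 ≤ σ'_p = 151 kPa, so the clay remains overconsolidated and only the recompression index applies:
S_c = C_r·H/(1+e₀)·log₁₀(σ'_f/σ'_0) = 0.036×7.3/1.85×log₁₀(87.339/75.193)
    = 0.14205 × 0.065031 = 0.009238 m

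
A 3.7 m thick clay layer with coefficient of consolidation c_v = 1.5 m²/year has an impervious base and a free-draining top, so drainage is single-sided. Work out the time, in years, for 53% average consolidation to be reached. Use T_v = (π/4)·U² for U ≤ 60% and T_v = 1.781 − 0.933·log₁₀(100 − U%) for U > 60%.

Drainage path length: H_d = H = 3.7 m (single drainage).
U ≤ 60%: T_v = (π/4)·U² = (π/4)×0.53² = 0.22062.
t = T_v·H_d²/c_v = 0.22062×3.7²/1.5 = 2.014 years.

t ≈ 2.01 years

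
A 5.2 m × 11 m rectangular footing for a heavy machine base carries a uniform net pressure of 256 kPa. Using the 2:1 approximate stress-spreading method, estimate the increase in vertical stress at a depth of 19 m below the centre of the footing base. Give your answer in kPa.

Δσ_z ≈ 20.2 kPa

By the 2:1 method the load spreads at 1 horizontal : 2 vertical, so at depth z the loaded area has grown by z in each plan dimension:
Δσ = qBL/((B+z)(L+z)) = 256×5.2×11/((5.2+19)(11+19)) = 20.17 kPa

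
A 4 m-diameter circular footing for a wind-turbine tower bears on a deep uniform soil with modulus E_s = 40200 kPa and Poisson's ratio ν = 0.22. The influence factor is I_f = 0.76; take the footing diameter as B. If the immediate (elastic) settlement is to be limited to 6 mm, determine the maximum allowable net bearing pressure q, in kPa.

S_e = q·B·(1−ν²)/E_s · I_f  ⇒  q = S_e·E_s / (B·(1−ν²)·I_f).
q = 0.006 × 40200 / (4 × 0.9516 × 0.76) = 83.38 kPa

q ≈ 83.4 kPa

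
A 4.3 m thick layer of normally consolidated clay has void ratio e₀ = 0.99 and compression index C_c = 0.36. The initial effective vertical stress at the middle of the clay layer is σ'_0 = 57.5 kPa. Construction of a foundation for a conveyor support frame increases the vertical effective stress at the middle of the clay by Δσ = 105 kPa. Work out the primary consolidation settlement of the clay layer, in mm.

Final effective stress: σ'_f = σ'_0 + Δσ = 57.5 + 105 = 162.5 kPa.
Normally consolidated clay, so the full stress increment lies on the virgin compression line:
S_c = C_c·H/(1+e₀)·log₁₀(σ'_f/σ'_0) = 0.36×4.3/(1+0.99)×log₁₀(162.5/57.5)
    = 0.77789 × 0.45119 = 0.351 m

S_c ≈ 351 mm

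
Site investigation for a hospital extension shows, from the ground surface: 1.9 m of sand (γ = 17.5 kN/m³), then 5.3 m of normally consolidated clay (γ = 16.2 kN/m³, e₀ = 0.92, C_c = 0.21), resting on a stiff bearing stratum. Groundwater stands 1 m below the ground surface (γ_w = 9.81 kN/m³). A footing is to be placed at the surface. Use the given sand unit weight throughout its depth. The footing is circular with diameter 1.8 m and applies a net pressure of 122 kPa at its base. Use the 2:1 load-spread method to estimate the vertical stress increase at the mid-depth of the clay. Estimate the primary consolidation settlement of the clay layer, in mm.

Mid-depth of clay below the ground surface: z = 1.9 + 5.3/2 = 4.55 m.
Total vertical stress at mid-clay: σ_v = 17.5×1.9 + 16.2×2.65 = 76.18 kPa.
Pore pressure: u = 9.81×(4.55 − 1) = 34.825 kPa.
Initial effective stress: σ'_0 = σ_v − u = 76.18 − 34.825 = 41.355 kPa.
Stress increase at mid-clay by the 2:1 spreading method:
Δσ ≈ qD²/(D+z)² = 122×1.8²/(1.8+4.55)² = 9.803 kPa
Final effective stress: σ'_f = σ'_0 + Δσ = 41.355 + 9.803 = 51.158 kPa.
Normally consolidated clay, so the full stress increment lies on the virgin compression line:
S_c = C_c·H/(1+e₀)·log₁₀(σ'_f/σ'_0) = 0.21×5.3/(1+0.92)×log₁₀(51.158/41.355)
    = 0.57969 × 0.092386 = 0.05356 m

S_c ≈ 53.6 mm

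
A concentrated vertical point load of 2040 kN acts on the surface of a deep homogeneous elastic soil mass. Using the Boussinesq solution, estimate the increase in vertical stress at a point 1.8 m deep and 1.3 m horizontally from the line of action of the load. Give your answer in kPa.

Δσ_z ≈ 105 kPa

Boussinesq vertical stress below a point load on an elastic half-space:
Δσ_z = 3P/(2πz²) · [1 + (r/z)²]^(−5/2)
r/z = 1.3/1.8 = 0.72222; [1+(r/z)²]^(−5/2) = 0.35014.
Δσ_z = 3×2040/(2π×1.8²) × 0.35014 = 300.63 × 0.35014 = 105.3 kPa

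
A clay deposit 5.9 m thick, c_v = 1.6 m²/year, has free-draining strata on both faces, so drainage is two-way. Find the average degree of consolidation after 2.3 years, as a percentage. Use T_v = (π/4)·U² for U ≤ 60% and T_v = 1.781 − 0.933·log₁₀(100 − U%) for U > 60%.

Drainage path length: H_d = H/2 = 2.95 m (double drainage).
T_v = c_v·t/H_d² = 1.6×2.3/2.95² = 0.42287.
T_v = 0.42287 corresponds to the U > 60% branch:
U = 1 − 10^((1.781 − T_v)/0.933)/100 = 0.7145

U ≈ 71.4 %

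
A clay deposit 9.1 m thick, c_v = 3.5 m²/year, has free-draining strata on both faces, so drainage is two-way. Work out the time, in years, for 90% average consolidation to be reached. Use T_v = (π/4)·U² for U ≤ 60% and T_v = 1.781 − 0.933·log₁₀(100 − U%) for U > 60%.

Drainage path length: H_d = H/2 = 4.55 m (double drainage).
U > 60%: T_v = 1.781 − 0.933·log₁₀(100 − 90) = 0.848.
t = T_v·H_d²/c_v = 0.848×4.55²/3.5 = 5.016 years.

t ≈ 5.02 years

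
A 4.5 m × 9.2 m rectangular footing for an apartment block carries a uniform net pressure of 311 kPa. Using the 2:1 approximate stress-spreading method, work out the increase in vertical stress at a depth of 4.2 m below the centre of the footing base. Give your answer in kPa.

Δσ_z ≈ 110 kPa

By the 2:1 method the load spreads at 1 horizontal : 2 vertical, so at depth z the loaded area has grown by z in each plan dimension:
Δσ = qBL/((B+z)(L+z)) = 311×4.5×9.2/((4.5+4.2)(9.2+4.2)) = 110.44 kPa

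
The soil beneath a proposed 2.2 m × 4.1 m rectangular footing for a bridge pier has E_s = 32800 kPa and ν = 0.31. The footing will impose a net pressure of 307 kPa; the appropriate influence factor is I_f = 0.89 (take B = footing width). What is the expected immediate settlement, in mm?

Immediate (elastic) settlement: S_e = q·B·(1−ν²)/E_s · I_f.
S_e = 307 × 2.2 × (1 − 0.31²) / 32800 × 0.89
    = 307 × 2.2 × 0.9039 / 32800 × 0.89
    = 0.01657 m = 16.57 mm

S_e ≈ 16.6 mm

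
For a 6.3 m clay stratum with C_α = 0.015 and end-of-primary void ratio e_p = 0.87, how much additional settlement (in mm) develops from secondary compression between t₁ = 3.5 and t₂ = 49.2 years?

S_s ≈ 58 mm

Secondary compression: S_s = C_α·H/(1+e_p)·log₁₀(t₂/t₁)
S_s = 0.015×6.3/(1+0.87)×log₁₀(49.2/3.5)
    = 0.05053 × 1.148 = 0.05801 m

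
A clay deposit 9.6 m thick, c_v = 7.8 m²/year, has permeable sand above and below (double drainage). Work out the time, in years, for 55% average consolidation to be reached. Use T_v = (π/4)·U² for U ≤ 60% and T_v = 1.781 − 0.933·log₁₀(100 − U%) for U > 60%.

t ≈ 0.702 years

Drainage path length: H_d = H/2 = 4.8 m (double drainage).
U ≤ 60%: T_v = (π/4)·U² = (π/4)×0.55² = 0.23758.
t = T_v·H_d²/c_v = 0.23758×4.8²/7.8 = 0.7018 years.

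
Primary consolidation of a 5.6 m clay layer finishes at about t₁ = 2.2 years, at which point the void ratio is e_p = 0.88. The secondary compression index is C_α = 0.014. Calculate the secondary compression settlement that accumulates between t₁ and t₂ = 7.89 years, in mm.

Secondary compression: S_s = C_α·H/(1+e_p)·log₁₀(t₂/t₁)
S_s = 0.014×5.6/(1+0.88)×log₁₀(7.89/2.2)
    = 0.0417 × 0.5547 = 0.02313 m

S_s ≈ 23.1 mm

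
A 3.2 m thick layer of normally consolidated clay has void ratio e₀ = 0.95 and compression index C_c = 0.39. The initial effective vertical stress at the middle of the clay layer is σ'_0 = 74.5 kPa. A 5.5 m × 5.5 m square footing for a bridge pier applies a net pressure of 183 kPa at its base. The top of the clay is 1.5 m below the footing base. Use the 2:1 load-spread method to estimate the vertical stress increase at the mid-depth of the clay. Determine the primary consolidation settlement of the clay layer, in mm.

S_c ≈ 193 mm

Mid-depth of clay below the footing base: z = 1.5 + 3.2/2 = 3.1 m.
Stress increase at mid-clay by the 2:1 spreading method:
Δσ = qBL/((B+z)(L+z)) = 183×5.5×5.5/((5.5+3.1)(5.5+3.1)) = 74.848 kPa
Final effective stress: σ'_f = σ'_0 + Δσ = 74.5 + 74.848 = 149.35 kPa.
Normally consolidated clay, so the full stress increment lies on the virgin compression line:
S_c = C_c·H/(1+e₀)·log₁₀(σ'_f/σ'_0) = 0.39×3.2/(1+0.95)×log₁₀(149.35/74.5)
    = 0.64 × 0.30205 = 0.1933 m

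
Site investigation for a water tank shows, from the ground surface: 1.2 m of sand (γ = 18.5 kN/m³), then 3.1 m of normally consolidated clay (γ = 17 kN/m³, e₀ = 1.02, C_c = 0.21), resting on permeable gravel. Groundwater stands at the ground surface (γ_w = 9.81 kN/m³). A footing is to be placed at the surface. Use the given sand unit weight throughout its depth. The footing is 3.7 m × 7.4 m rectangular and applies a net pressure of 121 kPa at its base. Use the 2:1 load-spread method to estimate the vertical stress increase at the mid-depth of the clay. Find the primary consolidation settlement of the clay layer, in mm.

Mid-depth of clay below the ground surface: z = 1.2 + 3.1/2 = 2.75 m.
Total vertical stress at mid-clay: σ_v = 18.5×1.2 + 17×1.55 = 48.55 kPa.
Pore pressure: u = 9.81×(2.75 − 0) = 26.978 kPa.
Initial effective stress: σ'_0 = σ_v − u = 48.55 − 26.978 = 21.572 kPa.
Stress increase at mid-clay by the 2:1 spreading method:
Δσ = qBL/((B+z)(L+z)) = 121×3.7×7.4/((3.7+2.75)(7.4+2.75)) = 50.605 kPa
Final effective stress: σ'_f = σ'_0 + Δσ = 21.572 + 50.605 = 72.177 kPa.
Normally consolidated clay, so the full stress increment lies on the virgin compression line:
S_c = C_c·H/(1+e₀)·log₁₀(σ'_f/σ'_0) = 0.21×3.1/(1+1.02)×log₁₀(72.177/21.572)
    = 0.32228 × 0.52451 = 0.169 m

S_c ≈ 169 mm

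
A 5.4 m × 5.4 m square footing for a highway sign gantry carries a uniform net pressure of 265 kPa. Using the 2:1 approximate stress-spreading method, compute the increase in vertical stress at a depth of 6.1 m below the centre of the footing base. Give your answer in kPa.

Δσ_z ≈ 58.4 kPa

By the 2:1 method the load spreads at 1 horizontal : 2 vertical, so at depth z the loaded area has grown by z in each plan dimension:
Δσ = qBL/((B+z)(L+z)) = 265×5.4×5.4/((5.4+6.1)(5.4+6.1)) = 58.43 kPa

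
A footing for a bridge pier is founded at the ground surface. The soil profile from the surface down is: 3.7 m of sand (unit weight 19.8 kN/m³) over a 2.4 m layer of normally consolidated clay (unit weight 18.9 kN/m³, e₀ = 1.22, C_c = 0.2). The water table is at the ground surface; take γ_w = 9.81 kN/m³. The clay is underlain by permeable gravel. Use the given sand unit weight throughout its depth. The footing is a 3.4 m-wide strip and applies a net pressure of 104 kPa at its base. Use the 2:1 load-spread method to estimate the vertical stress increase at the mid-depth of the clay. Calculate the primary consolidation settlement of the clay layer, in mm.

S_c ≈ 59.8 mm

Mid-depth of clay below the ground surface: z = 3.7 + 2.4/2 = 4.9 m.
Total vertical stress at mid-clay: σ_v = 19.8×3.7 + 18.9×1.2 = 95.94 kPa.
Pore pressure: u = 9.81×(4.9 − 0) = 48.069 kPa.
Initial effective stress: σ'_0 = σ_v − u = 95.94 − 48.069 = 47.871 kPa.
Stress increase at mid-clay by the 2:1 spreading method:
Δσ = qB/(B+z) = 104×3.4/(3.4+4.9) = 42.602 kPa
Final effective stress: σ'_f = σ'_0 + Δσ = 47.871 + 42.602 = 90.473 kPa.
Normally consolidated clay, so the full stress increment lies on the virgin compression line:
S_c = C_c·H/(1+e₀)·log₁₀(σ'_f/σ'_0) = 0.2×2.4/(1+1.22)×log₁₀(90.473/47.871)
    = 0.21622 × 0.27645 = 0.05977 m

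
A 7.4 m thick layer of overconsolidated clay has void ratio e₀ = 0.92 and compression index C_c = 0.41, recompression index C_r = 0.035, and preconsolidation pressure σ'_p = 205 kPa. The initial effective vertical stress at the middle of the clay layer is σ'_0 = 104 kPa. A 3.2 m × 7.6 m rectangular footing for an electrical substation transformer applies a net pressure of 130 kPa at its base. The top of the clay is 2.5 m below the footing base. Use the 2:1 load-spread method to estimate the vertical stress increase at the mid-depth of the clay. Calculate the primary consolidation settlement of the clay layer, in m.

Mid-depth of clay below the footing base: z = 2.5 + 7.4/2 = 6.2 m.
Stress increase at mid-clay by the 2:1 spreading method:
Δσ = qBL/((B+z)(L+z)) = 130×3.2×7.6/((3.2+6.2)(7.6+6.2)) = 24.372 kPa
Final effective stress: σ'_f = 104 + 24.372 = 128.37 kPa.
σ'_f = 128.37 ≤ σ'_p = 205 kPa, so the clay remains overconsolidated and only the recompression index applies:
S_c = C_r·H/(1+e₀)·log₁₀(σ'_f/σ'_0) = 0.035×7.4/1.92×log₁₀(128.37/104)
    = 0.1349 × 0.09143 = 0.01233 m

S_c ≈ 0.0123 m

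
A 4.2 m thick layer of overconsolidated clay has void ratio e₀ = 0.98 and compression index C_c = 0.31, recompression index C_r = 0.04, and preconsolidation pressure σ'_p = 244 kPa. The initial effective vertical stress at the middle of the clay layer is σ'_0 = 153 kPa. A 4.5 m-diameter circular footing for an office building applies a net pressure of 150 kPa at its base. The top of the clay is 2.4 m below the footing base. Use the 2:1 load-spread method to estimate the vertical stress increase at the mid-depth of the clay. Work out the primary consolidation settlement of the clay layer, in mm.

S_c ≈ 8.08 mm

Mid-depth of clay below the footing base: z = 2.4 + 4.2/2 = 4.5 m.
Stress increase at mid-clay by the 2:1 spreading method:
Δσ ≈ qD²/(D+z)² = 150×4.5²/(4.5+4.5)² = 37.5 kPa
Final effective stress: σ'_f = 153 + 37.5 = 190.5 kPa.
σ'_f = 190.5 ≤ σ'_p = 244 kPa, so the clay remains overconsolidated and only the recompression index applies:
S_c = C_r·H/(1+e₀)·log₁₀(σ'_f/σ'_0) = 0.04×4.2/1.98×log₁₀(190.5/153)
    = 0.084848 × 0.095204 = 0.008078 m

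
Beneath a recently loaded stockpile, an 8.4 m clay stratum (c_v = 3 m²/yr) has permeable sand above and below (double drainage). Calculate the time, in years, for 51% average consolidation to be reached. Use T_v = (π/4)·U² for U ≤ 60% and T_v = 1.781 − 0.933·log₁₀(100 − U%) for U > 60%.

Drainage path length: H_d = H/2 = 4.2 m (double drainage).
U ≤ 60%: T_v = (π/4)·U² = (π/4)×0.51² = 0.20428.
t = T_v·H_d²/c_v = 0.20428×4.2²/3 = 1.201 years.

t ≈ 1.2 years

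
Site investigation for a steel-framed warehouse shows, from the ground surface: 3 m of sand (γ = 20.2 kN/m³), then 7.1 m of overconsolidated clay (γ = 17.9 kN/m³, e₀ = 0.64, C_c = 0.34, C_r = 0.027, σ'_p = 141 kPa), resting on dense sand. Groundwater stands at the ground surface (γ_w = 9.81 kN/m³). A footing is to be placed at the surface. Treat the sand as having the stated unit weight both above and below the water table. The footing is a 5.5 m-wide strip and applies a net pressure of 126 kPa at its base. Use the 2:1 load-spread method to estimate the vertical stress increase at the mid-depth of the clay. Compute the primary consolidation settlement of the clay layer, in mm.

S_c ≈ 34.2 mm

Mid-depth of clay below the ground surface: z = 3 + 7.1/2 = 6.55 m.
Total vertical stress at mid-clay: σ_v = 20.2×3 + 17.9×3.55 = 124.14 kPa.
Pore pressure: u = 9.81×(6.55 − 0) = 64.255 kPa.
Initial effective stress: σ'_0 = σ_v − u = 124.14 − 64.255 = 59.885 kPa.
Stress increase at mid-clay by the 2:1 spreading method:
Δσ = qB/(B+z) = 126×5.5/(5.5+6.55) = 57.51 kPa
Final effective stress: σ'_f = 59.885 + 57.51 = 117.39 kPa.
σ'_f = 117.39 ≤ σ'_p = 141 kPa, so the clay remains overconsolidated and only the recompression index applies:
S_c = C_r·H/(1+e₀)·log₁₀(σ'_f/σ'_0) = 0.027×7.1/1.64×log₁₀(117.39/59.885)
    = 0.11689 × 0.29231 = 0.03417 m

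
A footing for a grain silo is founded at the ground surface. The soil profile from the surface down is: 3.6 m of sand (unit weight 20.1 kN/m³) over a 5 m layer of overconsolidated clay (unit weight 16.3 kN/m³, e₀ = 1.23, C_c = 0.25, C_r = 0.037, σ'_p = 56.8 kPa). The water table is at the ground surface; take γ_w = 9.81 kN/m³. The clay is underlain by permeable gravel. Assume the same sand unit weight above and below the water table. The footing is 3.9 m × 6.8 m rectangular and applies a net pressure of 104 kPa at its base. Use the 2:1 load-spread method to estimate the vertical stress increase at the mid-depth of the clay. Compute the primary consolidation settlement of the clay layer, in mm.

Mid-depth of clay below the ground surface: z = 3.6 + 5/2 = 6.1 m.
Total vertical stress at mid-clay: σ_v = 20.1×3.6 + 16.3×2.5 = 113.11 kPa.
Pore pressure: u = 9.81×(6.1 − 0) = 59.841 kPa.
Initial effective stress: σ'_0 = σ_v − u = 113.11 − 59.841 = 53.269 kPa.
Stress increase at mid-clay by the 2:1 spreading method:
Δσ = qBL/((B+z)(L+z)) = 104×3.9×6.8/((3.9+6.1)(6.8+6.1)) = 21.38 kPa
Final effective stress: σ'_f = 53.269 + 21.38 = 74.649 kPa.
σ'_f = 74.649 > σ'_p = 56.8 kPa, so the stress path crosses the preconsolidation pressure — recompression up to σ'_p, then virgin compression beyond:
S_c = H/(1+e₀)·[C_r·log₁₀(σ'_p/σ'_0) + C_c·log₁₀(σ'_f/σ'_p)]
    = 5/2.23 × [0.037×log₁₀(56.8/53.269) + 0.25×log₁₀(74.649/56.8)]
    = 2.2422 × [0.0010313 + 0.029669] = 0.06884 m

S_c ≈ 68.8 mm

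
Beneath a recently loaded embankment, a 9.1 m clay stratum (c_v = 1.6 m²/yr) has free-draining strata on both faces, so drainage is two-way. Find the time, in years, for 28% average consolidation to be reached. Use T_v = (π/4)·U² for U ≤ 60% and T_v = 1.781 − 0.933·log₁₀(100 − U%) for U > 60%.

t ≈ 0.797 years

Drainage path length: H_d = H/2 = 4.55 m (double drainage).
U ≤ 60%: T_v = (π/4)·U² = (π/4)×0.28² = 0.061575.
t = T_v·H_d²/c_v = 0.061575×4.55²/1.6 = 0.7967 years.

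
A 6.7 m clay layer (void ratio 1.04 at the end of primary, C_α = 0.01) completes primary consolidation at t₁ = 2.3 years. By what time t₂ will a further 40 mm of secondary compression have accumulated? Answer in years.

t₂ ≈ 38 years

S_s = C_α·H/(1+e_p)·log₁₀(t₂/t₁) ⇒ log₁₀(t₂/t₁) = S_s·(1+e_p)/(C_α·H).
log₁₀(t₂/t₁) = 0.04 × (1+1.04) / (0.01×6.7) = 1.218
t₂ = t₁ × 10^1.218 = 2.3 × 16.52 = 37.99 years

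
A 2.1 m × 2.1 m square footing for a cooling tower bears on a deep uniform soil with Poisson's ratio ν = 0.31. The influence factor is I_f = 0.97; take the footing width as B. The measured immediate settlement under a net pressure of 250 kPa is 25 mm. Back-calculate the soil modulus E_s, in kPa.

S_e = q·B·(1−ν²)/E_s · I_f  ⇒  E_s = q·B·(1−ν²)·I_f / S_e.
E_s = 250 × 2.1 × 0.9039 × 0.97 / 0.025 = 18410 kPa

E_s ≈ 18400 kPa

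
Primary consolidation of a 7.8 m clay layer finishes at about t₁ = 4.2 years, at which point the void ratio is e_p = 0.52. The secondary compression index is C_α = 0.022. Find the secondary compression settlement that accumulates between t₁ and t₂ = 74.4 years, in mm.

S_s ≈ 141 mm

Secondary compression: S_s = C_α·H/(1+e_p)·log₁₀(t₂/t₁)
S_s = 0.022×7.8/(1+0.52)×log₁₀(74.4/4.2)
    = 0.1129 × 1.248 = 0.1409 m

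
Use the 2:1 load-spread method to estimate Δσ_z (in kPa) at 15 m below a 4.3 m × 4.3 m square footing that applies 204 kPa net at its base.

By the 2:1 method the load spreads at 1 horizontal : 2 vertical, so at depth z the loaded area has grown by z in each plan dimension:
Δσ = qBL/((B+z)(L+z)) = 204×4.3×4.3/((4.3+15)(4.3+15)) = 10.126 kPa

Δσ_z ≈ 10.1 kPa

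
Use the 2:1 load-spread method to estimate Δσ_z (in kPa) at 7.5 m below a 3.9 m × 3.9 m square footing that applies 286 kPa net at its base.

By the 2:1 method the load spreads at 1 horizontal : 2 vertical, so at depth z the loaded area has grown by z in each plan dimension:
Δσ = qBL/((B+z)(L+z)) = 286×3.9×3.9/((3.9+7.5)(3.9+7.5)) = 33.472 kPa

Δσ_z ≈ 33.5 kPa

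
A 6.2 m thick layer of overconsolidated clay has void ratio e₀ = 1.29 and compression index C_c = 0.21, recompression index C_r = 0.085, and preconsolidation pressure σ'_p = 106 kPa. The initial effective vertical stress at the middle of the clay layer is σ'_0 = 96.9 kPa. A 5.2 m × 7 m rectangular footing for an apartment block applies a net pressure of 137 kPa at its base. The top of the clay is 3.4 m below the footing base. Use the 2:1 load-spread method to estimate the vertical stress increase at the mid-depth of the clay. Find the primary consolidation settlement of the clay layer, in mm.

S_c ≈ 56.4 mm

Mid-depth of clay below the footing base: z = 3.4 + 6.2/2 = 6.5 m.
Stress increase at mid-clay by the 2:1 spreading method:
Δσ = qBL/((B+z)(L+z)) = 137×5.2×7/((5.2+6.5)(7+6.5)) = 31.572 kPa
Final effective stress: σ'_f = 96.9 + 31.572 = 128.47 kPa.
σ'_f = 128.47 > σ'_p = 106 kPa, so the stress path crosses the preconsolidation pressure — recompression up to σ'_p, then virgin compression beyond:
S_c = H/(1+e₀)·[C_r·log₁₀(σ'_p/σ'_0) + C_c·log₁₀(σ'_f/σ'_p)]
    = 6.2/2.29 × [0.085×log₁₀(106/96.9) + 0.21×log₁₀(128.47/106)]
    = 2.7074 × [0.0033135 + 0.017534] = 0.05644 m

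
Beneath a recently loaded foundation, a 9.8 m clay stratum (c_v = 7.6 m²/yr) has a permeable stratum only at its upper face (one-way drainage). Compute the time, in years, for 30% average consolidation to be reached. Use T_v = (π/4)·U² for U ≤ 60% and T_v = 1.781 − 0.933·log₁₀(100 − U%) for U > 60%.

t ≈ 0.893 years

Drainage path length: H_d = H = 9.8 m (single drainage).
U ≤ 60%: T_v = (π/4)·U² = (π/4)×0.3² = 0.070686.
t = T_v·H_d²/c_v = 0.070686×9.8²/7.6 = 0.8932 years.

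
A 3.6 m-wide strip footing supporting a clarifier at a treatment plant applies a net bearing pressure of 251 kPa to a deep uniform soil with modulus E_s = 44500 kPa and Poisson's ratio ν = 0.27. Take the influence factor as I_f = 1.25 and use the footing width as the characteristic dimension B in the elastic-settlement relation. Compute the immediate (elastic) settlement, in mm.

Immediate (elastic) settlement: S_e = q·B·(1−ν²)/E_s · I_f.
S_e = 251 × 3.6 × (1 − 0.27²) / 44500 × 1.25
    = 251 × 3.6 × 0.9271 / 44500 × 1.25
    = 0.02353 m = 23.53 mm

S_e ≈ 23.5 mm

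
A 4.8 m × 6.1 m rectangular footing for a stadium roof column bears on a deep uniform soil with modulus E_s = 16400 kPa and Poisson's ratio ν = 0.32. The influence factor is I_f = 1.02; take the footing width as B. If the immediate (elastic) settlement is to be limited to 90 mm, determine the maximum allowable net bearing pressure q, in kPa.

S_e = q·B·(1−ν²)/E_s · I_f  ⇒  q = S_e·E_s / (B·(1−ν²)·I_f).
q = 0.09 × 16400 / (4.8 × 0.8976 × 1.02) = 335.9 kPa

q ≈ 336 kPa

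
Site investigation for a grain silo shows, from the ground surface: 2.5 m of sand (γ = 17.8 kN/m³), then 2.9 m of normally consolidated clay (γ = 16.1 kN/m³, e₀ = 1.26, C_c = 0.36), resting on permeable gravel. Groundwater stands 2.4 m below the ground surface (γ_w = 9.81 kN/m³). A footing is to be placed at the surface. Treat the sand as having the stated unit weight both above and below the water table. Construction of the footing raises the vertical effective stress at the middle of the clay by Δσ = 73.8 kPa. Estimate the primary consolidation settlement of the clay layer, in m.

Mid-depth of clay below the ground surface: z = 2.5 + 2.9/2 = 3.95 m.
Total vertical stress at mid-clay: σ_v = 17.8×2.5 + 16.1×1.45 = 67.845 kPa.
Pore pressure: u = 9.81×(3.95 − 2.4) = 15.206 kPa.
Initial effective stress: σ'_0 = σ_v − u = 67.845 − 15.206 = 52.639 kPa.
Final effective stress: σ'_f = σ'_0 + Δσ = 52.639 + 73.8 = 126.44 kPa.
Normally consolidated clay, so the full stress increment lies on the virgin compression line:
S_c = C_c·H/(1+e₀)·log₁₀(σ'_f/σ'_0) = 0.36×2.9/(1+1.26)×log₁₀(126.44/52.639)
    = 0.46195 × 0.38058 = 0.1758 m

S_c ≈ 0.176 m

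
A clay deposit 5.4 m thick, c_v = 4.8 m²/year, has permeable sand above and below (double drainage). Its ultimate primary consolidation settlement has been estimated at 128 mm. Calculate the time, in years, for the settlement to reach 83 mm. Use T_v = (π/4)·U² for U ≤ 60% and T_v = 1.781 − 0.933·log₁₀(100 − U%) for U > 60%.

t ≈ 0.514 years

Drainage path length: H_d = H/2 = 2.7 m (double drainage).
U = S(t)/S_ult = 83/128 = 0.6484.
U > 60%: T_v = 1.781 − 0.933·log₁₀(100 − 64.844) = 0.33858.
t = T_v·H_d²/c_v = 0.33858×2.7²/4.8 = 0.5142 years.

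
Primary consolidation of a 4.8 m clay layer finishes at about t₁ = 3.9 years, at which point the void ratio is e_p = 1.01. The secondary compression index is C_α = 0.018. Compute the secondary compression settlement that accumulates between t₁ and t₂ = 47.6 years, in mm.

S_s ≈ 46.7 mm

Secondary compression: S_s = C_α·H/(1+e_p)·log₁₀(t₂/t₁)
S_s = 0.018×4.8/(1+1.01)×log₁₀(47.6/3.9)
    = 0.04299 × 1.087 = 0.04671 m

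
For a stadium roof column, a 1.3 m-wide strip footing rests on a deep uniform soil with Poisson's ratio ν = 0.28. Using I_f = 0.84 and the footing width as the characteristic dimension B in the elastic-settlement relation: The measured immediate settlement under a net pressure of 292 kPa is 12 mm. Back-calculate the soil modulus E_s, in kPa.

S_e = q·B·(1−ν²)/E_s · I_f  ⇒  E_s = q·B·(1−ν²)·I_f / S_e.
E_s = 292 × 1.3 × 0.9216 × 0.84 / 0.012 = 24490 kPa

E_s ≈ 24500 kPa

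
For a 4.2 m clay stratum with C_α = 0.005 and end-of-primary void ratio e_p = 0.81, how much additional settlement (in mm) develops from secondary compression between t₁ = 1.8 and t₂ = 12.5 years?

Secondary compression: S_s = C_α·H/(1+e_p)·log₁₀(t₂/t₁)
S_s = 0.005×4.2/(1+0.81)×log₁₀(12.5/1.8)
    = 0.0116 × 0.8416 = 0.009765 m

S_s ≈ 9.76 mm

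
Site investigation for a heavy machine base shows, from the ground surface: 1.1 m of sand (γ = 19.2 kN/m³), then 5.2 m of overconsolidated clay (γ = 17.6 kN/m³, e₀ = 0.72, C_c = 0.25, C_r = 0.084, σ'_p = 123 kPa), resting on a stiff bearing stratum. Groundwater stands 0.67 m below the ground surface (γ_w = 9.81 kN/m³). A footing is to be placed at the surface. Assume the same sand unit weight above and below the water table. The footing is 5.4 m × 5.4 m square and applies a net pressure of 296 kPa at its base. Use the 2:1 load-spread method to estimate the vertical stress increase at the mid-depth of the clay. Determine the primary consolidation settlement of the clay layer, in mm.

S_c ≈ 178 mm

Mid-depth of clay below the ground surface: z = 1.1 + 5.2/2 = 3.7 m.
Total vertical stress at mid-clay: σ_v = 19.2×1.1 + 17.6×2.6 = 66.88 kPa.
Pore pressure: u = 9.81×(3.7 − 0.67) = 29.724 kPa.
Initial effective stress: σ'_0 = σ_v − u = 66.88 − 29.724 = 37.156 kPa.
Stress increase at mid-clay by the 2:1 spreading method:
Δσ = qBL/((B+z)(L+z)) = 296×5.4×5.4/((5.4+3.7)(5.4+3.7)) = 104.23 kPa
Final effective stress: σ'_f = 37.156 + 104.23 = 141.39 kPa.
σ'_f = 141.39 > σ'_p = 123 kPa, so the stress path crosses the preconsolidation pressure — recompression up to σ'_p, then virgin compression beyond:
S_c = H/(1+e₀)·[C_r·log₁₀(σ'_p/σ'_0) + C_c·log₁₀(σ'_f/σ'_p)]
    = 5.2/1.72 × [0.084×log₁₀(123/37.156) + 0.25×log₁₀(141.39/123)]
    = 3.0233 × [0.04367 + 0.015128] = 0.1778 m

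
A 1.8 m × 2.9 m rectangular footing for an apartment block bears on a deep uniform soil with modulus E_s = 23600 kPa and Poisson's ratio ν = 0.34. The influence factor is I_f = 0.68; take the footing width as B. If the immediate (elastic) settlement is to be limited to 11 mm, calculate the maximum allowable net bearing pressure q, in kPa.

S_e = q·B·(1−ν²)/E_s · I_f  ⇒  q = S_e·E_s / (B·(1−ν²)·I_f).
q = 0.011 × 23600 / (1.8 × 0.8844 × 0.68) = 239.8 kPa

q ≈ 240 kPa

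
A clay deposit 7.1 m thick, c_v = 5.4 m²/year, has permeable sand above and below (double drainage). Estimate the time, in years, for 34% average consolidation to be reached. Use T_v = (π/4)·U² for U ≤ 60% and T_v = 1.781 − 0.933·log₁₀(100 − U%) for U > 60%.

Drainage path length: H_d = H/2 = 3.55 m (double drainage).
U ≤ 60%: T_v = (π/4)·U² = (π/4)×0.34² = 0.090792.
t = T_v·H_d²/c_v = 0.090792×3.55²/5.4 = 0.2119 years.

t ≈ 0.212 years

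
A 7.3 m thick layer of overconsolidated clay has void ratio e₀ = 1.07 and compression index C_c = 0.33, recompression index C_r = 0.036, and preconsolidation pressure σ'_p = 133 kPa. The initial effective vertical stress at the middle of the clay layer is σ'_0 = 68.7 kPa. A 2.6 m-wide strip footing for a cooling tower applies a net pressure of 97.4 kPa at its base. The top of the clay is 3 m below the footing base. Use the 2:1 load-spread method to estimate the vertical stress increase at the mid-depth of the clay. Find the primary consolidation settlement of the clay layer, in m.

S_c ≈ 0.0185 m

Mid-depth of clay below the footing base: z = 3 + 7.3/2 = 6.65 m.
Stress increase at mid-clay by the 2:1 spreading method:
Δσ = qB/(B+z) = 97.4×2.6/(2.6+6.65) = 27.377 kPa
Final effective stress: σ'_f = 68.7 + 27.377 = 96.077 kPa.
σ'_f = 96.077 ≤ σ'_p = 133 kPa, so the clay remains overconsolidated and only the recompression index applies:
S_c = C_r·H/(1+e₀)·log₁₀(σ'_f/σ'_0) = 0.036×7.3/2.07×log₁₀(96.077/68.7)
    = 0.12696 × 0.14566 = 0.01849 m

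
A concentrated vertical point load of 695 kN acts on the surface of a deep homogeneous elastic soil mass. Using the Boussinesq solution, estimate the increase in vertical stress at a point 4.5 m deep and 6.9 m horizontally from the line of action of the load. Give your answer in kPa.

Boussinesq vertical stress below a point load on an elastic half-space:
Δσ_z = 3P/(2πz²) · [1 + (r/z)²]^(−5/2)
r/z = 6.9/4.5 = 1.5333; [1+(r/z)²]^(−5/2) = 0.048644.
Δσ_z = 3×695/(2π×4.5²) × 0.048644 = 16.387 × 0.048644 = 0.7971 kPa

Δσ_z ≈ 0.797 kPa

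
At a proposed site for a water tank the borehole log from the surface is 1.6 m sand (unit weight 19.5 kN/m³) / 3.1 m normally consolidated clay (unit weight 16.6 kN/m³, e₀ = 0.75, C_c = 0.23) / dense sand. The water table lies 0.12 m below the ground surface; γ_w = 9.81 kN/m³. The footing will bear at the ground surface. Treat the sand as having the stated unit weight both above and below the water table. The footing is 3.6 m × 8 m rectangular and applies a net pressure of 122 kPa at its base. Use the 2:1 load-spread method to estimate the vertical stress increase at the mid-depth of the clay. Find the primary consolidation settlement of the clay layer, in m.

S_c ≈ 0.177 m

Mid-depth of clay below the ground surface: z = 1.6 + 3.1/2 = 3.15 m.
Total vertical stress at mid-clay: σ_v = 19.5×1.6 + 16.6×1.55 = 56.93 kPa.
Pore pressure: u = 9.81×(3.15 − 0.12) = 29.724 kPa.
Initial effective stress: σ'_0 = σ_v − u = 56.93 − 29.724 = 27.206 kPa.
Stress increase at mid-clay by the 2:1 spreading method:
Δσ = qBL/((B+z)(L+z)) = 122×3.6×8/((3.6+3.15)(8+3.15)) = 46.685 kPa
Final effective stress: σ'_f = σ'_0 + Δσ = 27.206 + 46.685 = 73.891 kPa.
Normally consolidated clay, so the full stress increment lies on the virgin compression line:
S_c = C_c·H/(1+e₀)·log₁₀(σ'_f/σ'_0) = 0.23×3.1/(1+0.75)×log₁₀(73.891/27.206)
    = 0.40743 × 0.43393 = 0.1768 m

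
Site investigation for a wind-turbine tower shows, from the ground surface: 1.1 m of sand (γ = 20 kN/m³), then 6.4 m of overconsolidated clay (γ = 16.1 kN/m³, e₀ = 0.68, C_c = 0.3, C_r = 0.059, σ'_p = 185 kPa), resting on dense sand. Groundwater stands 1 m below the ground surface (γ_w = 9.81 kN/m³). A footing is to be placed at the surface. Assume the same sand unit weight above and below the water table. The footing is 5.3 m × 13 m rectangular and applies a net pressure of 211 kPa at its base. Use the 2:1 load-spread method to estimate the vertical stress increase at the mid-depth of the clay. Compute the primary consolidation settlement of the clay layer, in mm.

S_c ≈ 111 mm

Mid-depth of clay below the ground surface: z = 1.1 + 6.4/2 = 4.3 m.
Total vertical stress at mid-clay: σ_v = 20×1.1 + 16.1×3.2 = 73.52 kPa.
Pore pressure: u = 9.81×(4.3 − 1) = 32.373 kPa.
Initial effective stress: σ'_0 = σ_v − u = 73.52 − 32.373 = 41.147 kPa.
Stress increase at mid-clay by the 2:1 spreading method:
Δσ = qBL/((B+z)(L+z)) = 211×5.3×13/((5.3+4.3)(13+4.3)) = 87.536 kPa
Final effective stress: σ'_f = 41.147 + 87.536 = 128.68 kPa.
σ'_f = 128.68 ≤ σ'_p = 185 kPa, so the clay remains overconsolidated and only the recompression index applies:
S_c = C_r·H/(1+e₀)·log₁₀(σ'_f/σ'_0) = 0.059×6.4/1.68×log₁₀(128.68/41.147)
    = 0.22476 × 0.49517 = 0.1113 m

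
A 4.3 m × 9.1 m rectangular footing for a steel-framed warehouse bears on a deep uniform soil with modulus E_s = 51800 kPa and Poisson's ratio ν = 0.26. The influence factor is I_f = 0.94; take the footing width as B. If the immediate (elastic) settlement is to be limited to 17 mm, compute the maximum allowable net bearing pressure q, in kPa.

q ≈ 234 kPa

S_e = q·B·(1−ν²)/E_s · I_f  ⇒  q = S_e·E_s / (B·(1−ν²)·I_f).
q = 0.017 × 51800 / (4.3 × 0.9324 × 0.94) = 233.7 kPa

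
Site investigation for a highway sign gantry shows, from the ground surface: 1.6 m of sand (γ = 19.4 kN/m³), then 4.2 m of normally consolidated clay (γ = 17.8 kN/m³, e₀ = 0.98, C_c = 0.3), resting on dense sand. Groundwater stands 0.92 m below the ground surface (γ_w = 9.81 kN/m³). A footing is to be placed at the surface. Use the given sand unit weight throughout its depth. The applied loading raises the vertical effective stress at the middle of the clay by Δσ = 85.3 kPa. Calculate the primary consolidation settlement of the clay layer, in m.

Mid-depth of clay below the ground surface: z = 1.6 + 4.2/2 = 3.7 m.
Total vertical stress at mid-clay: σ_v = 19.4×1.6 + 17.8×2.1 = 68.42 kPa.
Pore pressure: u = 9.81×(3.7 − 0.92) = 27.272 kPa.
Initial effective stress: σ'_0 = σ_v − u = 68.42 − 27.272 = 41.148 kPa.
Final effective stress: σ'_f = σ'_0 + Δσ = 41.148 + 85.3 = 126.45 kPa.
Normally consolidated clay, so the full stress increment lies on the virgin compression line:
S_c = C_c·H/(1+e₀)·log₁₀(σ'_f/σ'_0) = 0.3×4.2/(1+0.98)×log₁₀(126.45/41.148)
    = 0.63636 × 0.48757 = 0.3103 m

S_c ≈ 0.31 m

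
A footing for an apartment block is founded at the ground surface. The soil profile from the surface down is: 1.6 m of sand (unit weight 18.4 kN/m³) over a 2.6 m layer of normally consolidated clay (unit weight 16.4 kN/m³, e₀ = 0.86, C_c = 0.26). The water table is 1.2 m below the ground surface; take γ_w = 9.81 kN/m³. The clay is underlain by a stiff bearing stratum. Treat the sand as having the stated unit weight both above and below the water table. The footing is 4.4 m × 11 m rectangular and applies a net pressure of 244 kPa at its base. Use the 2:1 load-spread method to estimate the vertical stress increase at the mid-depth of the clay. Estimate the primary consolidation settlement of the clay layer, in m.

Mid-depth of clay below the ground surface: z = 1.6 + 2.6/2 = 2.9 m.
Total vertical stress at mid-clay: σ_v = 18.4×1.6 + 16.4×1.3 = 50.76 kPa.
Pore pressure: u = 9.81×(2.9 − 1.2) = 16.677 kPa.
Initial effective stress: σ'_0 = σ_v − u = 50.76 − 16.677 = 34.083 kPa.
Stress increase at mid-clay by the 2:1 spreading method:
Δσ = qBL/((B+z)(L+z)) = 244×4.4×11/((4.4+2.9)(11+2.9)) = 116.39 kPa
Final effective stress: σ'_f = σ'_0 + Δσ = 34.083 + 116.39 = 150.47 kPa.
Normally consolidated clay, so the full stress increment lies on the virgin compression line:
S_c = C_c·H/(1+e₀)·log₁₀(σ'_f/σ'_0) = 0.26×2.6/(1+0.86)×log₁₀(150.47/34.083)
    = 0.36344 × 0.64491 = 0.2344 m

S_c ≈ 0.234 m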